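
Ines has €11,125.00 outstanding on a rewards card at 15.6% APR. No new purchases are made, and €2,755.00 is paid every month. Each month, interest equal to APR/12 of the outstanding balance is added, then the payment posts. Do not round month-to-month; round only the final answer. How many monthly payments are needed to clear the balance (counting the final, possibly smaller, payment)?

Monthly rate r = 15.6%/12 = 1.3% = 0.013.
Recurrence: B ← B·(1+r) − €2,755.00.
Month 1: interest €144.62; balance after payment €8,514.62.
Month 2: interest €110.69; balance after payment €5,870.32.
Month 3: interest €76.31; balance after payment €3,191.63.
Month 4: interest €41.49; balance after payment €478.12.
Month 5: interest €6.22; balance after payment €0.00.

5 months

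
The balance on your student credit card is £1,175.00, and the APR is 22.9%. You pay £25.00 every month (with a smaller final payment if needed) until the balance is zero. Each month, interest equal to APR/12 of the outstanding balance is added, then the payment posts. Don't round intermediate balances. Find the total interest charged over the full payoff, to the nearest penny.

Monthly rate r = 22.9%/12 = 1.90833% = 0.0190833.
Payoff takes n = ⌈−ln(1 − rB₀/P)/ln(1+r)⌉ = ⌈120.201⌉ = 121 payments; the last is £5.06.
Total paid = 120·£25.00 + £5.06 = £3,005.06.
Total interest = total paid − principal = £3,005.06 − £1,175.00 = £1,830.06.

£1,830.06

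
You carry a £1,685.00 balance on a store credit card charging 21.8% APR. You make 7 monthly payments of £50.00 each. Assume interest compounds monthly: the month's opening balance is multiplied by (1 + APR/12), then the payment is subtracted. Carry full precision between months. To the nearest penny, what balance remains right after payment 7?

£1,541.65

Monthly rate r = 21.8%/12 = 1.81667% = 0.0181667.
Each month: B ← B·(1+r) − £50.00.
Month 1: interest £30.61; balance after payment £1,665.61.
Month 2: interest £30.26; balance after payment £1,645.87.
Month 3: interest £29.90; balance after payment £1,625.77.
Month 4: interest £29.53; balance after payment £1,605.30.
Month 5: interest £29.16; balance after payment £1,584.47.
Month 6: interest £28.78; balance after payment £1,563.25.
Month 7: interest £28.40; balance after payment £1,541.65.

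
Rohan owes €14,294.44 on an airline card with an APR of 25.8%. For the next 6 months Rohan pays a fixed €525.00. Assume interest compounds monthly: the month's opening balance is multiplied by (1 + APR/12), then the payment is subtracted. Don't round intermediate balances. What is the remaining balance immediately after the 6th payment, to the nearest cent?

Monthly rate r = 25.8%/12 = 2.15% = 0.0215.
Each month: B ← B·(1+r) − €525.00.
Month 1: interest €307.33; balance after payment €14,076.77.
Month 2: interest €302.65; balance after payment €13,854.42.
Month 3: interest €297.87; balance after payment €13,627.29.
Month 4: interest €292.99; balance after payment €13,395.28.
Month 5: interest €288.00; balance after payment €13,158.28.
Month 6: interest €282.90; balance after payment €12,916.18.

€12,916.18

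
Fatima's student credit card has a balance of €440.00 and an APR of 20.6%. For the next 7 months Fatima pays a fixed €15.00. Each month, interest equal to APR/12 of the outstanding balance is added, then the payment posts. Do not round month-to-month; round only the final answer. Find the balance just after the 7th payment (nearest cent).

Monthly rate r = 20.6%/12 = 1.71667% = 0.0171667.
Each month: B ← B·(1+r) − €15.00.
Month 1: interest €7.55; balance after payment €432.55.
Month 2: interest €7.43; balance after payment €424.98.
Month 3: interest €7.30; balance after payment €417.27.
Month 4: interest €7.16; balance after payment €409.44.
Month 5: interest €7.03; balance after payment €401.47.
Month 6: interest €6.89; balance after payment €393.36.
Month 7: interest €6.75; balance after payment €385.11.

€385.11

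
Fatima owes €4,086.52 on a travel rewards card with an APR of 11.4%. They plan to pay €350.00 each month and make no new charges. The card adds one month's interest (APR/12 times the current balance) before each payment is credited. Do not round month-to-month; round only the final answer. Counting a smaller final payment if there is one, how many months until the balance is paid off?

13 months

Monthly rate r = 11.4%/12 = 0.95% = 0.0095.
Recurrence: B ← B·(1+r) − €350.00.
Month 1: interest €38.82; balance after payment €3,775.34.
Month 2: interest €35.87; balance after payment €3,461.21.
Closed form: n = −ln(1 − rB₀/P)/ln(1+r) = −ln(0.88908)/ln(1.0095) ≈ 12.434, so the balance reaches zero during payment 13.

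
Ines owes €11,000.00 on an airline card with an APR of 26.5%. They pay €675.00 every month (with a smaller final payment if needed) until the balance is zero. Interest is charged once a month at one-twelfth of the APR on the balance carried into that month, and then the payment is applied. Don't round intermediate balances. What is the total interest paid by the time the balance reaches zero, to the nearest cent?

€2,787.14

Monthly rate r = 26.5%/12 = 2.20833% = 0.0220833.
Payoff takes n = ⌈−ln(1 − rB₀/P)/ln(1+r)⌉ = ⌈20.423⌉ = 21 payments; the last is €287.14.
Total paid = 20·€675.00 + €287.14 = €13,787.14.
Total interest = total paid − principal = €13,787.14 − €11,000.00 = €2,787.14.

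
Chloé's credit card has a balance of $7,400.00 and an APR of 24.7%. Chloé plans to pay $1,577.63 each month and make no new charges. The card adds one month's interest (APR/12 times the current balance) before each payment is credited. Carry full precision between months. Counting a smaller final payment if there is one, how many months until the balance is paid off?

5 payments

Monthly rate r = 24.7%/12 = 2.05833% = 0.0205833.
Recurrence: B ← B·(1+r) − $1,577.63.
Month 1: interest $152.32; balance after payment $5,974.69.
Month 2: interest $122.98; balance after payment $4,520.04.
Month 3: interest $93.04; balance after payment $3,035.44.
Month 4: interest $62.48; balance after payment $1,520.29.
Month 5: interest $31.29; balance after payment $0.00.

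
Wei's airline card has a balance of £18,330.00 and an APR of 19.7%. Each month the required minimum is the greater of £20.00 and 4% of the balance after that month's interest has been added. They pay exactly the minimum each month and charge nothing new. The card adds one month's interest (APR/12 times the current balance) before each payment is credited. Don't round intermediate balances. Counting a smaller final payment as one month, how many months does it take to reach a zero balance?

180 months

Monthly rate r = 19.7%/12 = 1.64167% = 0.0164167.
While 4% of the post-interest balance exceeds £20.00, each month B ← (B·(1+r))·(1 − 0.04), i.e. B shrinks by the factor (1+r)·0.96 = 0.97576.
This holds for months 1–148. Entering month 149 the balance is £485.21; 4% of the post-interest balance is now below £20.00, so the flat £20.00 minimum applies from here.
From month 149 a fixed £20.00 at rate r clears £485.21 in 32 more payments. Total: 148 + 32 = 180 months.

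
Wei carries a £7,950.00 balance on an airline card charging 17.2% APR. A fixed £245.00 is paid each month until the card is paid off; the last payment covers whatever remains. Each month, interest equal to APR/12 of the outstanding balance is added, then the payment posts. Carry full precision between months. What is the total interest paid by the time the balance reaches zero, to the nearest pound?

Monthly rate r = 17.2%/12 = 1.43333% = 0.0143333.
Payoff takes n = ⌈−ln(1 − rB₀/P)/ln(1+r)⌉ = ⌈43.964⌉ = 44 payments; the last is £236.27.
Total paid = 43·£245.00 + £236.27 = £10,771.27.
Total interest = total paid − principal = £10,771.27 − £7,950.00 = £2,821.27.

£2,821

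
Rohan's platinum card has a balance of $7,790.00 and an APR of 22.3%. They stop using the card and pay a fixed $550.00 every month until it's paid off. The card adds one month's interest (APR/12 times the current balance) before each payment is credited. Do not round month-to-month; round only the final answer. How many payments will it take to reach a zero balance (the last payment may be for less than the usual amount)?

Monthly rate r = 22.3%/12 = 1.85833% = 0.0185833.
Recurrence: B ← B·(1+r) − $550.00.
Month 1: interest $144.76; balance after payment $7,384.76.
Month 2: interest $137.23; balance after payment $6,972.00.
Closed form: n = −ln(1 − rB₀/P)/ln(1+r) = −ln(0.73679)/ln(1.01858) ≈ 16.589, so the balance reaches zero during payment 17.

17 payments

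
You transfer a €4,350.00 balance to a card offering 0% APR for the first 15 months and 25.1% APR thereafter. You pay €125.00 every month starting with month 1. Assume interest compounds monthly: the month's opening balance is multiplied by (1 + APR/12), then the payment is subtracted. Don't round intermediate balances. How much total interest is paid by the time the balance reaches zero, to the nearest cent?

Promo months 1–15 at r₀ = 0%/12 = 0; months 16+ at r₁ = 25.1%/12 = 0.0209167.
After month 15 (no interest yet): B = €4,350.00 − 15·€125.00 = €2,475.00.
Then at r₁ with €125.00/mo: n₂ = −ln(1 − r₁·B/P)/ln(1+r₁) ≈ 25.83 → 26 more payments.
Total paid = 40·€125.00 + €103.85 = €5,103.85; interest = €5,103.85 − €4,350.00 = €753.85.

€753.85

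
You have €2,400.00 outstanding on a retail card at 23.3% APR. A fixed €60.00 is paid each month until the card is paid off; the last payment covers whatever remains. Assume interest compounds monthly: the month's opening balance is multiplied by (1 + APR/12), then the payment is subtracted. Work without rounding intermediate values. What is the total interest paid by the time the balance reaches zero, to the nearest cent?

Monthly rate r = 23.3%/12 = 1.94167% = 0.0194167.
Payoff takes n = ⌈−ln(1 − rB₀/P)/ln(1+r)⌉ = ⌈77.953⌉ = 78 payments; the last is €57.23.
Total paid = 77·€60.00 + €57.23 = €4,677.23.
Total interest = total paid − principal = €4,677.23 − €2,400.00 = €2,277.23.

€2,277.23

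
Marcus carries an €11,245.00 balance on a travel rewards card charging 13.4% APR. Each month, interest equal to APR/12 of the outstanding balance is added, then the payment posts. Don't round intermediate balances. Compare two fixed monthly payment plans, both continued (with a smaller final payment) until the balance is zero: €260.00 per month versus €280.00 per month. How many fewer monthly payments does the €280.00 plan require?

6 fewer payments

Monthly rate r = 13.4%/12 = 1.11667% = 0.0111667.
At €260.00/mo: n = ⌈−ln(1 − rB₀/P)/ln(1+r)⌉ = 60 payments (last €104.53); total interest = total paid − €11,245.00 = €4,199.53.
At €280.00/mo: 54 payments (last €164.02); total interest €3,759.02.
Payments saved = 60 − 54 = 6.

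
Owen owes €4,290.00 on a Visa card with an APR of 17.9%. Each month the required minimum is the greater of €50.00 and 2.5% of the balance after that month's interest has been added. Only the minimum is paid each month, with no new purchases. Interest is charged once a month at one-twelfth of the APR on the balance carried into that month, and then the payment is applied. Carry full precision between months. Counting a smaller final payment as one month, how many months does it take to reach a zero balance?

134 months

Monthly rate r = 17.9%/12 = 1.49167% = 0.0149167.
While 2.5% of the post-interest balance exceeds €50.00, each month B ← (B·(1+r))·(1 − 0.025), i.e. B shrinks by the factor (1+r)·0.975 = 0.98954.
This holds for months 1–75. Entering month 76 the balance is €1,950.21; 2.5% of the post-interest balance is now below €50.00, so the flat €50.00 minimum applies from here.
From month 76 a fixed €50.00 at rate r clears €1,950.21 in 59 more payments. Total: 75 + 59 = 134 months.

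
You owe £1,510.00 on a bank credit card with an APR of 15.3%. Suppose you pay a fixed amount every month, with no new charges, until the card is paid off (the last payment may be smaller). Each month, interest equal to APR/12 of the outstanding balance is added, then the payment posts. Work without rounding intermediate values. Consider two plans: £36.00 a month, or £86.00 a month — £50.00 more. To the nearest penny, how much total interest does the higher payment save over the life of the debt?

£454.27

Monthly rate r = 15.3%/12 = 1.275% = 0.01275.
At £36.00/mo: n = ⌈−ln(1 − rB₀/P)/ln(1+r)⌉ = 61 payments (last £14.56); total interest = total paid − £1,510.00 = £664.56.
At £86.00/mo: 21 payments (last £0.29); total interest £210.29.
Interest saved = £664.56 − £210.29 = £454.27.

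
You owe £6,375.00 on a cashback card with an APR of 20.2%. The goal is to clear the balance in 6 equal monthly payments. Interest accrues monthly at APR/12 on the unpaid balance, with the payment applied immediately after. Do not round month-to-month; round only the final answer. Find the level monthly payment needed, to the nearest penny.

Monthly rate r = 20.2%/12 = 1.68333% = 0.0168333.
Level-payment amortization: P = B₀·r / (1 − (1+r)^(−n)) = 6375.00·0.0168333 / (1 − 1.01683^(−6)).
Denominator 1 − (1+r)^(−6) = 0.0953067451.
P = 107.312 / 0.0953067451 ≈ 1125.97.

£1,125.97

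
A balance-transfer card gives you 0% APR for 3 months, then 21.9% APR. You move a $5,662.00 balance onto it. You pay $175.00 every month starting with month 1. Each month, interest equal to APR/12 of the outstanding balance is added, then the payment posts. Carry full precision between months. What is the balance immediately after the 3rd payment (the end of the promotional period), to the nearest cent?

Promo months 1–3 at r₀ = 0%/12 = 0; months 4+ at r₁ = 21.9%/12 = 0.01825.
After month 3 (no interest yet): B = $5,662.00 − 3·$175.00 = $5,137.00.

$5,137.00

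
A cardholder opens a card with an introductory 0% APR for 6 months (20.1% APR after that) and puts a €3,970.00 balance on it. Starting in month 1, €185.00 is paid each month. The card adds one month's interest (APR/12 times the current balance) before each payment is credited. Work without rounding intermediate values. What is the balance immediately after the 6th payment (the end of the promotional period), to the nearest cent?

€2,860.00

Promo months 1–6 at r₀ = 0%/12 = 0; months 7+ at r₁ = 20.1%/12 = 0.01675.
After month 6 (no interest yet): B = €3,970.00 − 6·€185.00 = €2,860.00.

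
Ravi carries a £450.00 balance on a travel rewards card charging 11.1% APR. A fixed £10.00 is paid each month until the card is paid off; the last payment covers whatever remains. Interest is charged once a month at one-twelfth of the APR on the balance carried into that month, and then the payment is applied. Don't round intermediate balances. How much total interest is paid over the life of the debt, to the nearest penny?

Monthly rate r = 11.1%/12 = 0.925% = 0.00925.
Payoff takes n = ⌈−ln(1 − rB₀/P)/ln(1+r)⌉ = ⌈58.461⌉ = 59 payments; the last is £4.63.
Total paid = 58·£10.00 + £4.63 = £584.63.
Total interest = total paid − principal = £584.63 − £450.00 = £134.63.

£134.63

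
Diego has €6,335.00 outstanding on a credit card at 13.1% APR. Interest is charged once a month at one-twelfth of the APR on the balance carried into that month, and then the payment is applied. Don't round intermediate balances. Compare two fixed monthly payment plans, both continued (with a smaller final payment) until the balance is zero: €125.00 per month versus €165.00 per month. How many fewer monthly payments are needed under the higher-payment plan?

24 fewer payments

Monthly rate r = 13.1%/12 = 1.09167% = 0.0109167.
At €125.00/mo: n = ⌈−ln(1 − rB₀/P)/ln(1+r)⌉ = 75 payments (last €26.77); total interest = total paid − €6,335.00 = €2,941.77.
At €165.00/mo: 51 payments (last €5.49); total interest €1,920.49.
Payments saved = 75 − 51 = 24.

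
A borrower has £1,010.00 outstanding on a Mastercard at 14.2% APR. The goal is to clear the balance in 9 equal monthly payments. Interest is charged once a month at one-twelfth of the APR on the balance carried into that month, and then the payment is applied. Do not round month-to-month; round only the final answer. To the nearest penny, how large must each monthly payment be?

Monthly rate r = 14.2%/12 = 1.18333% = 0.0118333.
Level-payment amortization: P = B₀·r / (1 − (1+r)^(−n)) = 1010.00·0.0118333 / (1 − 1.01183^(−9)).
Denominator 1 − (1+r)^(−9) = 0.100462739.
P = 11.9517 / 0.100462739 ≈ 118.97.

£118.97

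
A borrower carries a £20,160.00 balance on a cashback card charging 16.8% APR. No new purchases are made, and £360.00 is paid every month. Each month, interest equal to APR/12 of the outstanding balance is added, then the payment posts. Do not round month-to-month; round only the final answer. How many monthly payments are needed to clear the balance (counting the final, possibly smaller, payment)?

Monthly rate r = 16.8%/12 = 1.4% = 0.014.
Recurrence: B ← B·(1+r) − £360.00.
Month 1: interest £282.24; balance after payment £20,082.24.
Month 2: interest £281.15; balance after payment £20,003.39.
Closed form: n = −ln(1 − rB₀/P)/ln(1+r) = −ln(0.216)/ln(1.014) ≈ 110.227, so the balance reaches zero during payment 111.

111 months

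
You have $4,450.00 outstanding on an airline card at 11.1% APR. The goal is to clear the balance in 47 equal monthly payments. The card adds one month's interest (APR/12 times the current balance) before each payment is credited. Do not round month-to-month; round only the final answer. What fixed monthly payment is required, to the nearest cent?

Monthly rate r = 11.1%/12 = 0.925% = 0.00925.
Level-payment amortization: P = B₀·r / (1 − (1+r)^(−n)) = 4450.00·0.00925 / (1 − 1.00925^(−47)).
Denominator 1 − (1+r)^(−47) = 0.351278383.
P = 41.1625 / 0.351278383 ≈ 117.18.

$117.18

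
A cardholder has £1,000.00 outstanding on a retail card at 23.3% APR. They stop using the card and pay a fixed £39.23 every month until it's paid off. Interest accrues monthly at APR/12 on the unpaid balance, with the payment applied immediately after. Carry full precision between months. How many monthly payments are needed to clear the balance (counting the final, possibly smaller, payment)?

Monthly rate r = 23.3%/12 = 1.94167% = 0.0194167.
Recurrence: B ← B·(1+r) − £39.23.
Month 1: interest £19.42; balance after payment £980.19.
Month 2: interest £19.03; balance after payment £959.99.
Closed form: n = −ln(1 − rB₀/P)/ln(1+r) = −ln(0.50506)/ln(1.01942) ≈ 35.521, so the balance reaches zero during payment 36.

36 payments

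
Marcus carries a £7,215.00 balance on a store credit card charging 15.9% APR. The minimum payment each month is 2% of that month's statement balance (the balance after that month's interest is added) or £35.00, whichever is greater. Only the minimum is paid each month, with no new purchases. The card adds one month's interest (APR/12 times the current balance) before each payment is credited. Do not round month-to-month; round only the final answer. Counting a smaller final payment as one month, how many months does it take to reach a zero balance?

Monthly rate r = 15.9%/12 = 1.325% = 0.01325.
While 2% of the post-interest balance exceeds £35.00, each month B ← (B·(1+r))·(1 − 0.02), i.e. B shrinks by the factor (1+r)·0.98 = 0.99299.
This holds for months 1–204. Entering month 205 the balance is £1,716.11; 2% of the post-interest balance is now below £35.00, so the flat £35.00 minimum applies from here.
From month 205 a fixed £35.00 at rate r clears £1,716.11 in 80 more payments. Total: 204 + 80 = 284 months.

284 months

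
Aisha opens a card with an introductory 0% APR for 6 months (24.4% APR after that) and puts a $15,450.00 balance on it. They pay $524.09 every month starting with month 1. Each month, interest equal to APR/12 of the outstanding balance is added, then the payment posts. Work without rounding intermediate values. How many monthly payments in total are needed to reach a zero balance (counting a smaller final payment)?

39 payments

Promo months 1–6 at r₀ = 0%/12 = 0; months 7+ at r₁ = 24.4%/12 = 0.0203333.
After month 6 (no interest yet): B = $15,450.00 − 6·$524.09 = $12,305.46.
Then at r₁ with $524.09/mo: n₂ = −ln(1 − r₁·B/P)/ln(1+r₁) ≈ 32.24 → 33 more payments.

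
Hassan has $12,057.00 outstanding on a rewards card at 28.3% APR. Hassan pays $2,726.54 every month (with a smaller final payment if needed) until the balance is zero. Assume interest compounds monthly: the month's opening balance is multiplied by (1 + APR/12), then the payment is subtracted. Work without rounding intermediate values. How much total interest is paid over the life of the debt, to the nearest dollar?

Monthly rate r = 28.3%/12 = 2.35833% = 0.0235833.
Payoff takes n = ⌈−ln(1 − rB₀/P)/ln(1+r)⌉ = ⌈4.725⌉ = 5 payments; the last is $1,982.87.
Total paid = 4·$2,726.54 + $1,982.87 = $12,889.03.
Total interest = total paid − principal = $12,889.03 − $12,057.00 = $832.03.

$832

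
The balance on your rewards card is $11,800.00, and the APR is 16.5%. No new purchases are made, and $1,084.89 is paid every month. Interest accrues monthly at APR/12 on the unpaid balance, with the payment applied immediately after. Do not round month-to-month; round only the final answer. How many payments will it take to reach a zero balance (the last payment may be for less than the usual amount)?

12 payments

Monthly rate r = 16.5%/12 = 1.375% = 0.01375.
Recurrence: B ← B·(1+r) − $1,084.89.
Month 1: interest $162.25; balance after payment $10,877.36.
Month 2: interest $149.56; balance after payment $9,942.03.
Closed form: n = −ln(1 − rB₀/P)/ln(1+r) = −ln(0.85045)/ln(1.01375) ≈ 11.862, so the balance reaches zero during payment 12.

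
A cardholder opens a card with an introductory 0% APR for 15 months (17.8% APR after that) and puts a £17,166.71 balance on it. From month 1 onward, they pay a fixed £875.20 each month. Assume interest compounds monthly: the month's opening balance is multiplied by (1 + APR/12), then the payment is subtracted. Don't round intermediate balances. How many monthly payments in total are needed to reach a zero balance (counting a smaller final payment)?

Promo months 1–15 at r₀ = 0%/12 = 0; months 16+ at r₁ = 17.8%/12 = 0.0148333.
After month 15 (no interest yet): B = £17,166.71 − 15·£875.20 = £4,038.71.
Then at r₁ with £875.20/mo: n₂ = −ln(1 − r₁·B/P)/ln(1+r₁) ≈ 4.82 → 5 more payments.

20 payments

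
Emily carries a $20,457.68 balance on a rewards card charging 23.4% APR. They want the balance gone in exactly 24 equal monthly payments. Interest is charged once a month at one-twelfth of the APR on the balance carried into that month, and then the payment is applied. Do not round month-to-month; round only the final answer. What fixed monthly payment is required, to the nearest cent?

Monthly rate r = 23.4%/12 = 1.95% = 0.0195.
Level-payment amortization: P = B₀·r / (1 − (1+r)^(−n)) = 20457.68·0.0195 / (1 − 1.0195^(−24)).
Denominator 1 − (1+r)^(−24) = 0.370919132.
P = 398.925 / 0.370919132 ≈ 1075.50.

$1,075.50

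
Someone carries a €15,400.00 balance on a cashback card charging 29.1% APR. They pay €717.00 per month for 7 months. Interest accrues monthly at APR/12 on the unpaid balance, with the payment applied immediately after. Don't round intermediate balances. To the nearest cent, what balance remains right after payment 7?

€12,812.95

Monthly rate r = 29.1%/12 = 2.425% = 0.02425.
Each month: B ← B·(1+r) − €717.00.
Month 1: interest €373.45; balance after payment €15,056.45.
Month 2: interest €365.12; balance after payment €14,704.57.
Month 3: interest €356.59; balance after payment €14,344.15.
Month 4: interest €347.85; balance after payment €13,975.00.
Month 5: interest €338.89; balance after payment €13,596.89.
Month 6: interest €329.72; balance after payment €13,209.62.
Month 7: interest €320.33; balance after payment €12,812.95.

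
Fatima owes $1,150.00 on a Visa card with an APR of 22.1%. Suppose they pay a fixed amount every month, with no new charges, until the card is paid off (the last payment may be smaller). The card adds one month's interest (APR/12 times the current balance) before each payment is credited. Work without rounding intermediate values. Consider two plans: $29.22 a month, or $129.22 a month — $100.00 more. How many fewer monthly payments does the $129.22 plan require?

61 fewer payments

Monthly rate r = 22.1%/12 = 1.84167% = 0.0184167.
At $29.22/mo: n = ⌈−ln(1 − rB₀/P)/ln(1+r)⌉ = 71 payments (last $20.68); total interest = total paid − $1,150.00 = $916.08.
At $129.22/mo: 10 payments (last $104.73); total interest $117.71.
Payments saved = 71 − 10 = 61.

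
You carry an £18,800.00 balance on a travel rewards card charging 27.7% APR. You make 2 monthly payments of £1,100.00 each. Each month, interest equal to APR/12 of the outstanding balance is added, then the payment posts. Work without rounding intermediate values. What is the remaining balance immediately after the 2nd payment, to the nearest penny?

£17,452.56

Monthly rate r = 27.7%/12 = 2.30833% = 0.0230833.
Each month: B ← B·(1+r) − £1,100.00.
Month 1: interest £433.97; balance after payment £18,133.97.
Month 2: interest £418.59; balance after payment £17,452.56.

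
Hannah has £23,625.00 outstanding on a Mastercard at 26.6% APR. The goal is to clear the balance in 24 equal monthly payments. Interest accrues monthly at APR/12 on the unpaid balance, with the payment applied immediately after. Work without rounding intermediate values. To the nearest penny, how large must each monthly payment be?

Monthly rate r = 26.6%/12 = 2.21667% = 0.0221667.
Level-payment amortization: P = B₀·r / (1 − (1+r)^(−n)) = 23625.00·0.0221667 / (1 − 1.02217^(−24)).
Denominator 1 − (1+r)^(−24) = 0.4091478.
P = 523.688 / 0.4091478 ≈ 1279.95.

£1,279.95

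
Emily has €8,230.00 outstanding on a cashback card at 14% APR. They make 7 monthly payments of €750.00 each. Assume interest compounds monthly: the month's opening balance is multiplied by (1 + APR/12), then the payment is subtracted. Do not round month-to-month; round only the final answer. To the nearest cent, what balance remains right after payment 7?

€3,488.74

Monthly rate r = 14%/12 = 1.16667% = 0.0116667.
Each month: B ← B·(1+r) − €750.00.
Month 1: interest €96.02; balance after payment €7,576.02.
Month 2: interest €88.39; balance after payment €6,914.40.
Month 3: interest €80.67; balance after payment €6,245.07.
Month 4: interest €72.86; balance after payment €5,567.93.
Month 5: interest €64.96; balance after payment €4,882.89.
Month 6: interest €56.97; balance after payment €4,189.86.
Month 7: interest €48.88; balance after payment €3,488.74.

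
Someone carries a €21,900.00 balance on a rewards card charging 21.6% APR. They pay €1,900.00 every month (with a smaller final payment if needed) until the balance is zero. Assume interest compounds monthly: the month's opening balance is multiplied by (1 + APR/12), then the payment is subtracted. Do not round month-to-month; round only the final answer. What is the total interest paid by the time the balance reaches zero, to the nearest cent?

€2,865.60

Monthly rate r = 21.6%/12 = 1.8% = 0.018.
Payoff takes n = ⌈−ln(1 − rB₀/P)/ln(1+r)⌉ = ⌈13.034⌉ = 14 payments; the last is €65.60.
Total paid = 13·€1,900.00 + €65.60 = €24,765.60.
Total interest = total paid − principal = €24,765.60 − €21,900.00 = €2,865.60.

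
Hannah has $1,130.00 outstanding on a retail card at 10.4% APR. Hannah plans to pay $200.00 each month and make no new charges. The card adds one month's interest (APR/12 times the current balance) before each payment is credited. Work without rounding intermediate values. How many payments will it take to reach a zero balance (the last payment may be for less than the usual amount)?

Monthly rate r = 10.4%/12 = 0.866667% = 0.00866667.
Recurrence: B ← B·(1+r) − $200.00.
Month 1: interest $9.79; balance after payment $939.79.
Month 2: interest $8.14; balance after payment $747.94.
Month 3: interest $6.48; balance after payment $554.42.
Month 4: interest $4.80; balance after payment $359.23.
Month 5: interest $3.11; balance after payment $162.34.
Month 6: interest $1.41; balance after payment $0.00.

6 payments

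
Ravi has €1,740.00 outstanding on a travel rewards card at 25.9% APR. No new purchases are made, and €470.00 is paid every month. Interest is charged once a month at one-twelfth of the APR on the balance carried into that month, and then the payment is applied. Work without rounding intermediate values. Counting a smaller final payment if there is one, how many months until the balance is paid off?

4 payments

Monthly rate r = 25.9%/12 = 2.15833% = 0.0215833.
Recurrence: B ← B·(1+r) − €470.00.
Month 1: interest €37.55; balance after payment €1,307.56.
Month 2: interest €28.22; balance after payment €865.78.
Month 3: interest €18.69; balance after payment €414.46.
Month 4: interest €8.95; balance after payment €0.00.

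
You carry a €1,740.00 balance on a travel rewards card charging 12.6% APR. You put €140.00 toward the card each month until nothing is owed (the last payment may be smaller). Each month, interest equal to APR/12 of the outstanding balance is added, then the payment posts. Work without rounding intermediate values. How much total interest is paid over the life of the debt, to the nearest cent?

€134.44

Monthly rate r = 12.6%/12 = 1.05% = 0.0105.
Payoff takes n = ⌈−ln(1 − rB₀/P)/ln(1+r)⌉ = ⌈13.388⌉ = 14 payments; the last is €54.44.
Total paid = 13·€140.00 + €54.44 = €1,874.44.
Total interest = total paid − principal = €1,874.44 − €1,740.00 = €134.44.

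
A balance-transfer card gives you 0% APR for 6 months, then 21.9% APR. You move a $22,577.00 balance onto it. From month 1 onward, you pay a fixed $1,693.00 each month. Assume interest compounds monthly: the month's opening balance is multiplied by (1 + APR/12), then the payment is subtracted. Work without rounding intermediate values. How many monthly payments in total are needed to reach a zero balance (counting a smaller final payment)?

14 months

Promo months 1–6 at r₀ = 0%/12 = 0; months 7+ at r₁ = 21.9%/12 = 0.01825.
After month 6 (no interest yet): B = $22,577.00 − 6·$1,693.00 = $12,419.00.
Then at r₁ with $1,693.00/mo: n₂ = −ln(1 − r₁·B/P)/ln(1+r₁) ≈ 7.95 → 8 more payments.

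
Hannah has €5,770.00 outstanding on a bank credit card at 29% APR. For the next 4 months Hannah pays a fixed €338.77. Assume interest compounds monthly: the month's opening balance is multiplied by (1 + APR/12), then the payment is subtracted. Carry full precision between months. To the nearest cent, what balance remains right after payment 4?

Monthly rate r = 29%/12 = 2.41667% = 0.0241667.
Each month: B ← B·(1+r) − €338.77.
Month 1: interest €139.44; balance after payment €5,570.67.
Month 2: interest €134.62; balance after payment €5,366.53.
Month 3: interest €129.69; balance after payment €5,157.45.
Month 4: interest €124.64; balance after payment €4,943.32.

€4,943.32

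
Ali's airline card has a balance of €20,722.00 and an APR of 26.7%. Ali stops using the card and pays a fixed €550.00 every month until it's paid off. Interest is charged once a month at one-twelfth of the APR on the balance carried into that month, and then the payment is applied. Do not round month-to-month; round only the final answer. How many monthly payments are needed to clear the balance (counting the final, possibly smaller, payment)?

Monthly rate r = 26.7%/12 = 2.225% = 0.02225.
Recurrence: B ← B·(1+r) − €550.00.
Month 1: interest €461.06; balance after payment €20,633.06.
Month 2: interest €459.09; balance after payment €20,542.15.
Closed form: n = −ln(1 − rB₀/P)/ln(1+r) = −ln(0.1617)/ln(1.02225) ≈ 82.796, so the balance reaches zero during payment 83.

83 payments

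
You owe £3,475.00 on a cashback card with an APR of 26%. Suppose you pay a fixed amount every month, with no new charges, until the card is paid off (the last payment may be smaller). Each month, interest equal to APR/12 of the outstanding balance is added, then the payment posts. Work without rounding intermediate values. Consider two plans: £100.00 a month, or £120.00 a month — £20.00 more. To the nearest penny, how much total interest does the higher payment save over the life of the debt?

Monthly rate r = 26%/12 = 2.16667% = 0.0216667.
At £100.00/mo: n = ⌈−ln(1 − rB₀/P)/ln(1+r)⌉ = 66 payments (last £22.28); total interest = total paid − £3,475.00 = £3,047.28.
At £120.00/mo: 47 payments (last £7.40); total interest £2,052.40.
Interest saved = £3,047.28 − £2,052.40 = £994.88.

£994.88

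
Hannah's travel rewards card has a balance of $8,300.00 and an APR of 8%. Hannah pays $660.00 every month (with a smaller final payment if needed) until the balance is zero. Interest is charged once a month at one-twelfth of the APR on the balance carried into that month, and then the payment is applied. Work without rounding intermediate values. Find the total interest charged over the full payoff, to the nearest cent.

Monthly rate r = 8%/12 = 0.666667% = 0.00666667.
Payoff takes n = ⌈−ln(1 − rB₀/P)/ln(1+r)⌉ = ⌈13.178⌉ = 14 payments; the last is $117.87.
Total paid = 13·$660.00 + $117.87 = $8,697.87.
Total interest = total paid − principal = $8,697.87 − $8,300.00 = $397.87.

$397.87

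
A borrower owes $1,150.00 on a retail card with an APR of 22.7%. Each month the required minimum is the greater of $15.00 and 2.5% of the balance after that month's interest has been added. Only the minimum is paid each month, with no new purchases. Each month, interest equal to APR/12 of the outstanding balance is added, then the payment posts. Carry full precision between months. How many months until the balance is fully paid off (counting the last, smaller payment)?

175 months

Monthly rate r = 22.7%/12 = 1.89167% = 0.0189167.
While 2.5% of the post-interest balance exceeds $15.00, each month B ← (B·(1+r))·(1 − 0.025), i.e. B shrinks by the factor (1+r)·0.975 = 0.99344.
This holds for months 1–102. Entering month 103 the balance is $587.91; 2.5% of the post-interest balance is now below $15.00, so the flat $15.00 minimum applies from here.
From month 103 a fixed $15.00 at rate r clears $587.91 in 73 more payments. Total: 102 + 73 = 175 months.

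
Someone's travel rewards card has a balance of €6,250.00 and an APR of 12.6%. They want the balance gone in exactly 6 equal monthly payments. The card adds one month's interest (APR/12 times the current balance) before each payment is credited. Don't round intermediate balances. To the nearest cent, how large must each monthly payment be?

Monthly rate r = 12.6%/12 = 1.05% = 0.0105.
Level-payment amortization: P = B₀·r / (1 − (1+r)^(−n)) = 6250.00·0.0105 / (1 − 1.0105^(−6)).
Denominator 1 − (1+r)^(−6) = 0.060748077.
P = 65.625 / 0.060748077 ≈ 1080.28.

€1,080.28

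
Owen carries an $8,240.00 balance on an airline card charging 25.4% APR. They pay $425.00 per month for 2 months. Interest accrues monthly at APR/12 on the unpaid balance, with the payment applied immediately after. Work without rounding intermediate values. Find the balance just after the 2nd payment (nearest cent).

$7,733.52

Monthly rate r = 25.4%/12 = 2.11667% = 0.0211667.
Each month: B ← B·(1+r) − $425.00.
Month 1: interest $174.41; balance after payment $7,989.41.
Month 2: interest $169.11; balance after payment $7,733.52.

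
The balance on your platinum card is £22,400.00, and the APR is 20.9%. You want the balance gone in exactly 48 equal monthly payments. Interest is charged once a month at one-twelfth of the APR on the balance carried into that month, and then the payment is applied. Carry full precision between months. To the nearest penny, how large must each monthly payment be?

£692.43

Monthly rate r = 20.9%/12 = 1.74167% = 0.0174167.
Level-payment amortization: P = B₀·r / (1 − (1+r)^(−n)) = 22400.00·0.0174167 / (1 − 1.01742^(−48)).
Denominator 1 − (1+r)^(−48) = 0.56342857.
P = 390.133 / 0.56342857 ≈ 692.43.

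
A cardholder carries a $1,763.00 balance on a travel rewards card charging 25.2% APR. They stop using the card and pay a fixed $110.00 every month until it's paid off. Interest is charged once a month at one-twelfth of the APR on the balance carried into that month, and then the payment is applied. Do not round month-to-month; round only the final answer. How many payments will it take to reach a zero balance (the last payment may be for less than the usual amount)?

Monthly rate r = 25.2%/12 = 2.1% = 0.021.
Recurrence: B ← B·(1+r) − $110.00.
Month 1: interest $37.02; balance after payment $1,690.02.
Month 2: interest $35.49; balance after payment $1,615.51.
Closed form: n = −ln(1 − rB₀/P)/ln(1+r) = −ln(0.66343)/ln(1.021) ≈ 19.744, so the balance reaches zero during payment 20.

20 months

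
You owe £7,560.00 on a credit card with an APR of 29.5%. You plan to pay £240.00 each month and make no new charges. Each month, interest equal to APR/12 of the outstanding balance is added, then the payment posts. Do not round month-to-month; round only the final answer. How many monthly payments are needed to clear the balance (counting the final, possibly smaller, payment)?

Monthly rate r = 29.5%/12 = 2.45833% = 0.0245833.
Recurrence: B ← B·(1+r) − £240.00.
Month 1: interest £185.85; balance after payment £7,505.85.
Month 2: interest £184.52; balance after payment £7,450.37.
Closed form: n = −ln(1 − rB₀/P)/ln(1+r) = −ln(0.22563)/ln(1.02458) ≈ 61.306, so the balance reaches zero during payment 62.

62 months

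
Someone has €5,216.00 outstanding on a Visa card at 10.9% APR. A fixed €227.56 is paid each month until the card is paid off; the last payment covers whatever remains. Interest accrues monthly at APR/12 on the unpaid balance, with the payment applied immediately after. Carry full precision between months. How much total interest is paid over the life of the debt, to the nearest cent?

€659.18

Monthly rate r = 10.9%/12 = 0.908333% = 0.00908333.
Payoff takes n = ⌈−ln(1 − rB₀/P)/ln(1+r)⌉ = ⌈25.817⌉ = 26 payments; the last is €186.18.
Total paid = 25·€227.56 + €186.18 = €5,875.18.
Total interest = total paid − principal = €5,875.18 − €5,216.00 = €659.18.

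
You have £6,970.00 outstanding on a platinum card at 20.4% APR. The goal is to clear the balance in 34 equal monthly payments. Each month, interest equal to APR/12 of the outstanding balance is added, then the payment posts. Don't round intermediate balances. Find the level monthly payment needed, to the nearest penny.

£271.61

Monthly rate r = 20.4%/12 = 1.7% = 0.017.
Level-payment amortization: P = B₀·r / (1 − (1+r)^(−n)) = 6970.00·0.017 / (1 − 1.017^(−34)).
Denominator 1 − (1+r)^(−34) = 0.436248643.
P = 118.49 / 0.436248643 ≈ 271.61.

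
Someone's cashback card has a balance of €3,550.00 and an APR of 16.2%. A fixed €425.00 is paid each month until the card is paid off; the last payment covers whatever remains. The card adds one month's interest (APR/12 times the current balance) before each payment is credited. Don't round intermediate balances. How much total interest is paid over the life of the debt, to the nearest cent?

€242.18

Monthly rate r = 16.2%/12 = 1.35% = 0.0135.
Payoff takes n = ⌈−ln(1 − rB₀/P)/ln(1+r)⌉ = ⌈8.922⌉ = 9 payments; the last is €392.18.
Total paid = 8·€425.00 + €392.18 = €3,792.18.
Total interest = total paid − principal = €3,792.18 − €3,550.00 = €242.18.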